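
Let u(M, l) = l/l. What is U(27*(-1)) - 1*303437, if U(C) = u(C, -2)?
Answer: -303436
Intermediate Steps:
u(M, l) = 1
U(C) = 1
U(27*(-1)) - 1*303437 = 1 - 1*303437 = 1 - 303437 = -303436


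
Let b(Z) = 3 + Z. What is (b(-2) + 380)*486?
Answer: 185166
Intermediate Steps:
(b(-2) + 380)*486 = ((3 - 2) + 380)*486 = (1 + 380)*486 = 381*486 = 185166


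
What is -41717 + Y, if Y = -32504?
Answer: -74221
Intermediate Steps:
-41717 + Y = -41717 - 32504 = -74221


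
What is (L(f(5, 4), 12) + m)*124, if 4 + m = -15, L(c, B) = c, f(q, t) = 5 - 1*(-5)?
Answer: -1116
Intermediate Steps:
f(q, t) = 10 (f(q, t) = 5 + 5 = 10)
m = -19 (m = -4 - 15 = -19)
(L(f(5, 4), 12) + m)*124 = (10 - 19)*124 = -9*124 = -1116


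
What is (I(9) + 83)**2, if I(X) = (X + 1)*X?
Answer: 29929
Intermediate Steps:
I(X) = X*(1 + X) (I(X) = (1 + X)*X = X*(1 + X))
(I(9) + 83)**2 = (9*(1 + 9) + 83)**2 = (9*10 + 83)**2 = (90 + 83)**2 = 173**2 = 29929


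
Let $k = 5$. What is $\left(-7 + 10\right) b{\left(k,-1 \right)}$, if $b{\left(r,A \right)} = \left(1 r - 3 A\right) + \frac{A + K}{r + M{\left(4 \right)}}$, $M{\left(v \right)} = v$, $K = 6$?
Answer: $\frac{77}{3} \approx 25.667$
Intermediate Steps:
$b{\left(r,A \right)} = r - 3 A + \frac{6 + A}{4 + r}$ ($b{\left(r,A \right)} = \left(1 r - 3 A\right) + \frac{A + 6}{r + 4} = \left(r - 3 A\right) + \frac{6 + A}{4 + r} = r - 3 A + \frac{6 + A}{4 + r}$)
$\left(-7 + 10\right) b{\left(k,-1 \right)} = \left(-7 + 10\right) \frac{6 + 5^{2} - -11 + 4 \cdot 5 - \left(-3\right) 5}{4 + 5} = 3 \frac{6 + 25 + 11 + 20 + 15}{9} = 3 \cdot \frac{1}{9} \cdot 77 = 3 \cdot \frac{77}{9} = \frac{77}{3}$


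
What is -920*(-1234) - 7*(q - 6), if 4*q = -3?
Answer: 4541309/4 ≈ 1.1353e+6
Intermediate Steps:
q = -3/4 (q = (1/4)*(-3) = -3/4 ≈ -0.75000)
-920*(-1234) - 7*(q - 6) = -920*(-1234) - 7*(-3/4 - 6) = 1135280 - 7*(-27/4) = 1135280 + 189/4 = 4541309/4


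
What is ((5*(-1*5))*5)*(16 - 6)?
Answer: -1250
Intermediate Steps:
((5*(-1*5))*5)*(16 - 6) = ((5*(-5))*5)*10 = -25*5*10 = -125*10 = -1250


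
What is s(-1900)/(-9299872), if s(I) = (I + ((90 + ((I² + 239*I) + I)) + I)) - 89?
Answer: -3150201/9299872 ≈ -0.33874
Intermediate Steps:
s(I) = 1 + I² + 242*I (s(I) = (I + ((90 + (I² + 240*I)) + I)) - 89 = (I + ((90 + I² + 240*I) + I)) - 89 = (I + (90 + I² + 241*I)) - 89 = (90 + I² + 242*I) - 89 = 1 + I² + 242*I)
s(-1900)/(-9299872) = (1 + (-1900)² + 242*(-1900))/(-9299872) = (1 + 3610000 - 459800)*(-1/9299872) = 3150201*(-1/9299872) = -3150201/9299872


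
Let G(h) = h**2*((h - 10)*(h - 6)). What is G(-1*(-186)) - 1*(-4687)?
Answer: 1096005967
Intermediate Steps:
G(h) = h**2*(-10 + h)*(-6 + h) (G(h) = h**2*((-10 + h)*(-6 + h)) = h**2*(-10 + h)*(-6 + h))
G(-1*(-186)) - 1*(-4687) = (-1*(-186))**2*(60 + (-1*(-186))**2 - (-16)*(-186)) - 1*(-4687) = 186**2*(60 + 186**2 - 16*186) + 4687 = 34596*(60 + 34596 - 2976) + 4687 = 34596*31680 + 4687 = 1096001280 + 4687 = 1096005967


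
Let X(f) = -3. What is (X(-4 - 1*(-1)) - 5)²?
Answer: 64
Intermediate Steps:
(X(-4 - 1*(-1)) - 5)² = (-3 - 5)² = (-8)² = 64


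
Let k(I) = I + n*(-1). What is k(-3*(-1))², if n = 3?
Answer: 0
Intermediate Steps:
k(I) = -3 + I (k(I) = I + 3*(-1) = I - 3 = -3 + I)
k(-3*(-1))² = (-3 - 3*(-1))² = (-3 + 3)² = 0² = 0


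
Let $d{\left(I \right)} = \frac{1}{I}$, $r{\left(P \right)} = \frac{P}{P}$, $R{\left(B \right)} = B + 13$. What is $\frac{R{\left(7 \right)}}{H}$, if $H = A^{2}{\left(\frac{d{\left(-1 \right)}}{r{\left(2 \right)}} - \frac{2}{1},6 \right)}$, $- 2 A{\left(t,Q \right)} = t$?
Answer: $\frac{80}{9} \approx 8.8889$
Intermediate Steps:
$R{\left(B \right)} = 13 + B$
$r{\left(P \right)} = 1$
$A{\left(t,Q \right)} = - \frac{t}{2}$
$H = \frac{9}{4}$ ($H = \left(- \frac{\frac{1}{\left(-1\right) 1} - \frac{2}{1}}{2}\right)^{2} = \left(- \frac{\left(-1\right) 1 - 2}{2}\right)^{2} = \left(- \frac{-1 - 2}{2}\right)^{2} = \left(\left(- \frac{1}{2}\right) \left(-3\right)\right)^{2} = \left(\frac{3}{2}\right)^{2} = \frac{9}{4} \approx 2.25$)
$\frac{R{\left(7 \right)}}{H} = \frac{13 + 7}{\frac{9}{4}} = 20 \cdot \frac{4}{9} = \frac{80}{9}$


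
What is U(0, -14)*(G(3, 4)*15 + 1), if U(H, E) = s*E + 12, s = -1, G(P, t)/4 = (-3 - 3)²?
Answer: 56186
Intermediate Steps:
G(P, t) = 144 (G(P, t) = 4*(-3 - 3)² = 4*(-6)² = 4*36 = 144)
U(H, E) = 12 - E (U(H, E) = -E + 12 = 12 - E)
U(0, -14)*(G(3, 4)*15 + 1) = (12 - 1*(-14))*(144*15 + 1) = (12 + 14)*(2160 + 1) = 26*2161 = 56186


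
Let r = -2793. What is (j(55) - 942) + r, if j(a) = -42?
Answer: -3777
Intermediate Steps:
(j(55) - 942) + r = (-42 - 942) - 2793 = -984 - 2793 = -3777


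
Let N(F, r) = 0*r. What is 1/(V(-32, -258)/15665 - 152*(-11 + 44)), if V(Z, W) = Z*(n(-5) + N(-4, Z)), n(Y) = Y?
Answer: -3133/15715096 ≈ -0.00019936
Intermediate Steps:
N(F, r) = 0
V(Z, W) = -5*Z (V(Z, W) = Z*(-5 + 0) = Z*(-5) = -5*Z)
1/(V(-32, -258)/15665 - 152*(-11 + 44)) = 1/(-5*(-32)/15665 - 152*(-11 + 44)) = 1/(160*(1/15665) - 152*33) = 1/(32/3133 - 5016) = 1/(-15715096/3133) = -3133/15715096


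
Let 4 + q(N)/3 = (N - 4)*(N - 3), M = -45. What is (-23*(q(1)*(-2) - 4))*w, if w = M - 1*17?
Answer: -22816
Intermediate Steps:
w = -62 (w = -45 - 1*17 = -45 - 17 = -62)
q(N) = -12 + 3*(-4 + N)*(-3 + N) (q(N) = -12 + 3*((N - 4)*(N - 3)) = -12 + 3*((-4 + N)*(-3 + N)) = -12 + 3*(-4 + N)*(-3 + N))
(-23*(q(1)*(-2) - 4))*w = -23*((24 - 21*1 + 3*1²)*(-2) - 4)*(-62) = -23*((24 - 21 + 3*1)*(-2) - 4)*(-62) = -23*((24 - 21 + 3)*(-2) - 4)*(-62) = -23*(6*(-2) - 4)*(-62) = -23*(-12 - 4)*(-62) = -23*(-16)*(-62) = 368*(-62) = -22816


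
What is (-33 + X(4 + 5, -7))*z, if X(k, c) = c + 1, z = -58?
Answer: 2262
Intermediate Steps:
X(k, c) = 1 + c
(-33 + X(4 + 5, -7))*z = (-33 + (1 - 7))*(-58) = (-33 - 6)*(-58) = -39*(-58) = 2262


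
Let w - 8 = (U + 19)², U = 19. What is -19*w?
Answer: -27588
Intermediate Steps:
w = 1452 (w = 8 + (19 + 19)² = 8 + 38² = 8 + 1444 = 1452)
-19*w = -19*1452 = -27588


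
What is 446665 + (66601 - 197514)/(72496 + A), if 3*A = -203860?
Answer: 6086757881/13628 ≈ 4.4664e+5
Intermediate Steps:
A = -203860/3 (A = (1/3)*(-203860) = -203860/3 ≈ -67953.)
446665 + (66601 - 197514)/(72496 + A) = 446665 + (66601 - 197514)/(72496 - 203860/3) = 446665 - 130913/13628/3 = 446665 - 130913*3/13628 = 446665 - 392739/13628 = 6086757881/13628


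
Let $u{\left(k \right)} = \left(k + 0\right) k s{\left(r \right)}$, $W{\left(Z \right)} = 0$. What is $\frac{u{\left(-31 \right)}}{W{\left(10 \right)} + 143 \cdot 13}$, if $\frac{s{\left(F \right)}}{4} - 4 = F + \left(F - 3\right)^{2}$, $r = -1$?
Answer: $\frac{73036}{1859} \approx 39.288$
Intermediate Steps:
$s{\left(F \right)} = 16 + 4 F + 4 \left(-3 + F\right)^{2}$ ($s{\left(F \right)} = 16 + 4 \left(F + \left(F - 3\right)^{2}\right) = 16 + 4 \left(F + \left(-3 + F\right)^{2}\right) = 16 + \left(4 F + 4 \left(-3 + F\right)^{2}\right) = 16 + 4 F + 4 \left(-3 + F\right)^{2}$)
$u{\left(k \right)} = 76 k^{2}$ ($u{\left(k \right)} = \left(k + 0\right) k \left(16 + 4 \left(-1\right) + 4 \left(-3 - 1\right)^{2}\right) = k k \left(16 - 4 + 4 \left(-4\right)^{2}\right) = k^{2} \left(16 - 4 + 4 \cdot 16\right) = k^{2} \left(16 - 4 + 64\right) = k^{2} \cdot 76 = 76 k^{2}$)
$\frac{u{\left(-31 \right)}}{W{\left(10 \right)} + 143 \cdot 13} = \frac{76 \left(-31\right)^{2}}{0 + 143 \cdot 13} = \frac{76 \cdot 961}{0 + 1859} = \frac{73036}{1859}$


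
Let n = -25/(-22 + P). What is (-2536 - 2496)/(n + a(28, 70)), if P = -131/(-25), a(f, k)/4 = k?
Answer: -2108408/117945 ≈ -17.876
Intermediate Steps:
a(f, k) = 4*k
P = 131/25 (P = -131*(-1/25) = 131/25 ≈ 5.2400)
n = 625/419 (n = -25/(-22 + 131/25) = -25/(-419/25) = -25/419*(-25) = 625/419 ≈ 1.4916)
(-2536 - 2496)/(n + a(28, 70)) = (-2536 - 2496)/(625/419 + 4*70) = -5032/(625/419 + 280) = -5032/117945/419 = -5032*419/117945 = -2108408/117945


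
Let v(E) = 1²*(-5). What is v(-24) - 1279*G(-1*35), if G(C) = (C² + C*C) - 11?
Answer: -3119486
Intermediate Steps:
G(C) = -11 + 2*C² (G(C) = (C² + C²) - 11 = 2*C² - 11 = -11 + 2*C²)
v(E) = -5 (v(E) = 1*(-5) = -5)
v(-24) - 1279*G(-1*35) = -5 - 1279*(-11 + 2*(-1*35)²) = -5 - 1279*(-11 + 2*(-35)²) = -5 - 1279*(-11 + 2*1225) = -5 - 1279*(-11 + 2450) = -5 - 1279*2439 = -5 - 3119481 = -3119486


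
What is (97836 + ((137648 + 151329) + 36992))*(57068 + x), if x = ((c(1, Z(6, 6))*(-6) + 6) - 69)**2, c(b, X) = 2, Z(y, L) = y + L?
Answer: 26569606865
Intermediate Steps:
Z(y, L) = L + y
x = 5625 (x = ((2*(-6) + 6) - 69)**2 = ((-12 + 6) - 69)**2 = (-6 - 69)**2 = (-75)**2 = 5625)
(97836 + ((137648 + 151329) + 36992))*(57068 + x) = (97836 + ((137648 + 151329) + 36992))*(57068 + 5625) = (97836 + (288977 + 36992))*62693 = (97836 + 325969)*62693 = 423805*62693 = 26569606865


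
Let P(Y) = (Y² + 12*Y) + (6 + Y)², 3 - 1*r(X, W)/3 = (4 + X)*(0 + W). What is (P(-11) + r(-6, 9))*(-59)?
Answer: -4543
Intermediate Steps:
r(X, W) = 9 - 3*W*(4 + X) (r(X, W) = 9 - 3*(4 + X)*(0 + W) = 9 - 3*(4 + X)*W = 9 - 3*W*(4 + X))
P(Y) = Y² + (6 + Y)² + 12*Y
(P(-11) + r(-6, 9))*(-59) = ((36 + 2*(-11)² + 24*(-11)) + (9 - 12*9 - 3*9*(-6)))*(-59) = ((36 + 2*121 - 264) + (9 - 108 + 162))*(-59) = ((36 + 242 - 264) + 63)*(-59) = (14 + 63)*(-59) = 77*(-59) = -4543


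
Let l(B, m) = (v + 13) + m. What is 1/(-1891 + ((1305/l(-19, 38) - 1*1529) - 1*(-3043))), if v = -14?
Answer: -37/12644 ≈ -0.0029263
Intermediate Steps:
l(B, m) = -1 + m (l(B, m) = (-14 + 13) + m = -1 + m)
1/(-1891 + ((1305/l(-19, 38) - 1*1529) - 1*(-3043))) = 1/(-1891 + ((1305/(-1 + 38) - 1*1529) - 1*(-3043))) = 1/(-1891 + ((1305/37 - 1529) + 3043)) = 1/(-1891 + (-55268/37 + 3043)) = 1/(-1891 + 57323/37) = 1/(-12644/37) = -37/12644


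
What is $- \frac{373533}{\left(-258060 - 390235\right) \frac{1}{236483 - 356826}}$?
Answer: $- \frac{2644240107}{38135} \approx -69339.0$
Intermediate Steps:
$- \frac{373533}{\left(-258060 - 390235\right) \frac{1}{236483 - 356826}} = - \frac{373533}{\left(-648295\right) \frac{1}{-120343}} = - \frac{373533}{\left(-648295\right) \left(- \frac{1}{120343}\right)} = - \frac{373533}{\frac{38135}{7079}} = \left(-373533\right) \frac{7079}{38135} = - \frac{2644240107}{38135}$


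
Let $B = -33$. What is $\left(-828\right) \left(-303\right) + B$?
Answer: $250851$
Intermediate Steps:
$\left(-828\right) \left(-303\right) + B = \left(-828\right) \left(-303\right) - 33 = 250884 - 33 = 250851$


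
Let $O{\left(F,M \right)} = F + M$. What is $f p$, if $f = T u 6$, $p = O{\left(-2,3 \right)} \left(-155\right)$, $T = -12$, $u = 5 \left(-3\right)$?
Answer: $-167400$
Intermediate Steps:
$u = -15$
$p = -155$ ($p = \left(-2 + 3\right) \left(-155\right) = 1 \left(-155\right) = -155$)
$f = 1080$ ($f = - 12 \left(\left(-15\right) 6\right) = \left(-12\right) \left(-90\right) = 1080$)
$f p = 1080 \left(-155\right) = -167400$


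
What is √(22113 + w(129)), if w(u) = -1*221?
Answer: 2*√5473 ≈ 147.96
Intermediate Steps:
w(u) = -221
√(22113 + w(129)) = √(22113 - 221) = √21892 = 2*√5473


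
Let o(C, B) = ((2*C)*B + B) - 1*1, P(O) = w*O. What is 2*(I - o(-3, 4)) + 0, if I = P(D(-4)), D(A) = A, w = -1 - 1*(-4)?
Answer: 18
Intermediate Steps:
w = 3 (w = -1 + 4 = 3)
P(O) = 3*O
I = -12 (I = 3*(-4) = -12)
o(C, B) = -1 + B + 2*B*C (o(C, B) = (2*B*C + B) - 1 = (B + 2*B*C) - 1 = -1 + B + 2*B*C)
2*(I - o(-3, 4)) + 0 = 2*(-12 - (-1 + 4 + 2*4*(-3))) + 0 = 2*(-12 - (-1 + 4 - 24)) + 0 = 2*(-12 - 1*(-21)) + 0 = 2*(-12 + 21) + 0 = 2*9 + 0 = 18 + 0 = 18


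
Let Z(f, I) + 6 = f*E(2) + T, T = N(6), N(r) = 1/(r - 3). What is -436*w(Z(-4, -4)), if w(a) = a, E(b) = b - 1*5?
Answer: -8284/3 ≈ -2761.3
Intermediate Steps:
N(r) = 1/(-3 + r)
T = ⅓ (T = 1/(-3 + 6) = 1/3 = ⅓ ≈ 0.33333)
E(b) = -5 + b (E(b) = b - 5 = -5 + b)
Z(f, I) = -17/3 - 3*f (Z(f, I) = -6 + (f*(-5 + 2) + ⅓) = -6 + (f*(-3) + ⅓) = -6 + (-3*f + ⅓) = -6 + (⅓ - 3*f) = -17/3 - 3*f)
-436*w(Z(-4, -4)) = -436*(-17/3 - 3*(-4)) = -436*(-17/3 + 12) = -436*19/3 = -8284/3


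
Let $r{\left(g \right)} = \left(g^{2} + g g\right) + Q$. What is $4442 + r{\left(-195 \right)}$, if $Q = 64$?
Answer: $80556$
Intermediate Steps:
$r{\left(g \right)} = 64 + 2 g^{2}$ ($r{\left(g \right)} = \left(g^{2} + g g\right) + 64 = \left(g^{2} + g^{2}\right) + 64 = 2 g^{2} + 64 = 64 + 2 g^{2}$)
$4442 + r{\left(-195 \right)} = 4442 + \left(64 + 2 \left(-195\right)^{2}\right) = 4442 + \left(64 + 2 \cdot 38025\right) = 4442 + \left(64 + 76050\right) = 4442 + 76114 = 80556$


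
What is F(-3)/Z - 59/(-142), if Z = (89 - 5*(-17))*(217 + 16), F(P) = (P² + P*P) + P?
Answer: 199509/479747 ≈ 0.41586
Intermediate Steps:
F(P) = P + 2*P² (F(P) = (P² + P²) + P = 2*P² + P = P + 2*P²)
Z = 40542 (Z = (89 + 85)*233 = 174*233 = 40542)
F(-3)/Z - 59/(-142) = -3*(1 + 2*(-3))/40542 - 59/(-142) = -3*(1 - 6)*(1/40542) - 59*(-1/142) = -3*(-5)*(1/40542) + 59/142 = 15*(1/40542) + 59/142 = 5/13514 + 59/142 = 199509/479747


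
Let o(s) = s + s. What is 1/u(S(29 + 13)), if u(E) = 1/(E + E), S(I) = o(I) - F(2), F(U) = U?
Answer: 164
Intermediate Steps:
o(s) = 2*s
S(I) = -2 + 2*I (S(I) = 2*I - 1*2 = 2*I - 2 = -2 + 2*I)
u(E) = 1/(2*E)
1/u(S(29 + 13)) = 1/(1/(2*(-2 + 2*(29 + 13)))) = 1/(1/(2*(-2 + 2*42))) = 1/(1/(2*(-2 + 84))) = 1/((½)/82) = 1/((½)*(1/82)) = 1/(1/164) = 164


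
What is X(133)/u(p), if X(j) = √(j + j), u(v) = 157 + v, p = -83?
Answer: √266/74 ≈ 0.22040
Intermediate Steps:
X(j) = √2*√j (X(j) = √(2*j) = √2*√j)
X(133)/u(p) = (√2*√133)/(157 - 83) = √266/74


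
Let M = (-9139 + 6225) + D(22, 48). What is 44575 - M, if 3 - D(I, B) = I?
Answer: 47508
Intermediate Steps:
D(I, B) = 3 - I
M = -2933 (M = (-9139 + 6225) + (3 - 1*22) = -2914 + (3 - 22) = -2914 - 19 = -2933)
44575 - M = 44575 - 1*(-2933) = 44575 + 2933 = 47508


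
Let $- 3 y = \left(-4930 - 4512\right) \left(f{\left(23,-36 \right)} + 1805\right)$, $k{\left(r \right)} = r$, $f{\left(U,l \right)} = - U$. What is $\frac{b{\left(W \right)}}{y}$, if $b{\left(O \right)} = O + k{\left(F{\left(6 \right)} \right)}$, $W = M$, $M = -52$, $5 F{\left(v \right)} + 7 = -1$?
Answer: $- \frac{67}{7010685} \approx -9.5568 \cdot 10^{-6}$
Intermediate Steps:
$F{\left(v \right)} = - \frac{8}{5}$ ($F{\left(v \right)} = - \frac{7}{5} + \frac{1}{5} \left(-1\right) = - \frac{7}{5} - \frac{1}{5} = - \frac{8}{5}$)
$W = -52$
$b{\left(O \right)} = - \frac{8}{5} + O$ ($b{\left(O \right)} = O - \frac{8}{5} = - \frac{8}{5} + O$)
$y = 5608548$ ($y = - \frac{\left(-4930 - 4512\right) \left(\left(-1\right) 23 + 1805\right)}{3} = - \frac{\left(-9442\right) \left(-23 + 1805\right)}{3} = - \frac{\left(-9442\right) 1782}{3} = \left(- \frac{1}{3}\right) \left(-16825644\right) = 5608548$)
$\frac{b{\left(W \right)}}{y} = \frac{- \frac{8}{5} - 52}{5608548} = \left(- \frac{268}{5}\right) \frac{1}{5608548} = - \frac{67}{7010685}$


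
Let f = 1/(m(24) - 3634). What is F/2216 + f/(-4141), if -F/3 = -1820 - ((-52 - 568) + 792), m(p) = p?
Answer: 11166910747/4140875770 ≈ 2.6968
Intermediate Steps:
F = 5976 (F = -3*(-1820 - ((-52 - 568) + 792)) = -3*(-1820 - (-620 + 792)) = -3*(-1820 - 1*172) = -3*(-1820 - 172) = -3*(-1992) = 5976)
f = -1/3610 (f = 1/(24 - 3634) = 1/(-3610) = -1/3610 ≈ -0.00027701)
F/2216 + f/(-4141) = 5976/2216 - 1/3610/(-4141) = 5976*(1/2216) - 1/3610*(-1/4141) = 747/277 + 1/14949010 = 11166910747/4140875770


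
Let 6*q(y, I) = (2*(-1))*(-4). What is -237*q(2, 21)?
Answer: -316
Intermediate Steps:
q(y, I) = 4/3 (q(y, I) = ((2*(-1))*(-4))/6 = (-2*(-4))/6 = (1/6)*8 = 4/3)
-237*q(2, 21) = -237*4/3 = -316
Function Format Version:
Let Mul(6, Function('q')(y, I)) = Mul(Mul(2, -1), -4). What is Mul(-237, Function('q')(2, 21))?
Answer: -316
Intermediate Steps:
Function('q')(y, I) = Rational(4, 3) (Function('q')(y, I) = Mul(Rational(1, 6), Mul(Mul(2, -1), -4)) = Mul(Rational(1, 6), Mul(-2, -4)) = Mul(Rational(1, 6), 8) = Rational(4, 3))
Mul(-237, Function('q')(2, 21)) = Mul(-237, Rational(4, 3)) = -316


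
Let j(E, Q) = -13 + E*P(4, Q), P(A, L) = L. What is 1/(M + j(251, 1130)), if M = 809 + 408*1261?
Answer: 1/798914 ≈ 1.2517e-6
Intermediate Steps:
j(E, Q) = -13 + E*Q
M = 515297 (M = 809 + 514488 = 515297)
1/(M + j(251, 1130)) = 1/(515297 + (-13 + 251*1130)) = 1/(515297 + (-13 + 283630)) = 1/(515297 + 283617) = 1/798914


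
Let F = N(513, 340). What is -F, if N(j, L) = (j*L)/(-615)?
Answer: 11628/41 ≈ 283.61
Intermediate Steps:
N(j, L) = -L*j/615 (N(j, L) = (L*j)*(-1/615) = -L*j/615)
F = -11628/41 (F = -1/615*340*513 = -11628/41 ≈ -283.61)
-F = -1*(-11628/41) = 11628/41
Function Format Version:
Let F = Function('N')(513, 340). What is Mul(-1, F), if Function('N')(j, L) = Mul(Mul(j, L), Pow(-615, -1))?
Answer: Rational(11628, 41) ≈ 283.61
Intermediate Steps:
Function('N')(j, L) = Mul(Rational(-1, 615), L, j) (Function('N')(j, L) = Mul(Mul(L, j), Rational(-1, 615)) = Mul(Rational(-1, 615), L, j))
F = Rational(-11628, 41) (F = Mul(Rational(-1, 615), 340, 513) = Rational(-11628, 41) ≈ -283.61)
Mul(-1, F) = Mul(-1, Rational(-11628, 41)) = Rational(11628, 41)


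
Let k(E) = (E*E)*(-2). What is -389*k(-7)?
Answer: 38122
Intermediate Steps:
k(E) = -2*E² (k(E) = E²*(-2) = -2*E²)
-389*k(-7) = -(-778)*(-7)² = -(-778)*49 = -389*(-98) = 38122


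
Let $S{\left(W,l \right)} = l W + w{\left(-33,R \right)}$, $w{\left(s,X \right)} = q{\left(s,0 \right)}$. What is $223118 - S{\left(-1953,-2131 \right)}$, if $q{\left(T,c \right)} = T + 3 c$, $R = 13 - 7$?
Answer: $-3938692$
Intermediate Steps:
$R = 6$ ($R = 13 - 7 = 6$)
$w{\left(s,X \right)} = s$ ($w{\left(s,X \right)} = s + 3 \cdot 0 = s + 0 = s$)
$S{\left(W,l \right)} = -33 + W l$ ($S{\left(W,l \right)} = l W - 33 = W l - 33 = -33 + W l$)
$223118 - S{\left(-1953,-2131 \right)} = 223118 - \left(-33 - -4161843\right) = 223118 - \left(-33 + 4161843\right) = 223118 - 4161810 = -3938692$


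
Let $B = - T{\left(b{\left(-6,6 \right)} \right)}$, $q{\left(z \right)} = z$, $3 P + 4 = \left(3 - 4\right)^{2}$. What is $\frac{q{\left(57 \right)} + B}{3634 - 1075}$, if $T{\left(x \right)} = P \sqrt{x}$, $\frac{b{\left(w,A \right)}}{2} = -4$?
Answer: $\frac{19}{853} + \frac{2 i \sqrt{2}}{2559} \approx 0.022274 + 0.0011053 i$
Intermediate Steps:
$P = -1$ ($P = - \frac{4}{3} + \frac{\left(3 - 4\right)^{2}}{3} = - \frac{4}{3} + \frac{\left(-1\right)^{2}}{3} = - \frac{4}{3} + \frac{1}{3} \cdot 1 = - \frac{4}{3} + \frac{1}{3} = -1$)
$b{\left(w,A \right)} = -8$ ($b{\left(w,A \right)} = 2 \left(-4\right) = -8$)
$T{\left(x \right)} = - \sqrt{x}$
$B = 2 i \sqrt{2}$ ($B = - \left(-1\right) \sqrt{-8} = - \left(-1\right) 2 i \sqrt{2} = - \left(-2\right) i \sqrt{2} = 2 i \sqrt{2} \approx 2.8284 i$)
$\frac{q{\left(57 \right)} + B}{3634 - 1075} = \frac{57 + 2 i \sqrt{2}}{3634 - 1075} = \frac{57 + 2 i \sqrt{2}}{2559} = \left(57 + 2 i \sqrt{2}\right) \frac{1}{2559} = \frac{19}{853} + \frac{2 i \sqrt{2}}{2559}$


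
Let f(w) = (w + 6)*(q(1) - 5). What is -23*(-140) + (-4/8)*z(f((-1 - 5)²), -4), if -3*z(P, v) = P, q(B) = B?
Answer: 3192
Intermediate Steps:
f(w) = -24 - 4*w (f(w) = (w + 6)*(1 - 5) = (6 + w)*(-4) = -24 - 4*w)
z(P, v) = -P/3
-23*(-140) + (-4/8)*z(f((-1 - 5)²), -4) = -23*(-140) + (-4/8)*(-(-24 - 4*(-1 - 5)²)/3) = 3220 + (-4*⅛)*(-(-24 - 4*(-6)²)/3) = 3220 - (-1)*(-24 - 4*36)/6 = 3220 - (-1)*(-24 - 144)/6 = 3220 - (-1)*(-168)/6 = 3220 - ½*56 = 3220 - 28 = 3192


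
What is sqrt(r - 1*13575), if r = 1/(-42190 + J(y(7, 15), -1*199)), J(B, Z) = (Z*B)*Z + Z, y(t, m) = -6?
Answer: I*sqrt(1064241990619370)/279995 ≈ 116.51*I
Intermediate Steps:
J(B, Z) = Z + B*Z**2 (J(B, Z) = (B*Z)*Z + Z = B*Z**2 + Z = Z + B*Z**2)
r = -1/279995 (r = 1/(-42190 + (-1*199)*(1 - (-6)*199)) = 1/(-42190 - 199*(1 - 6*(-199))) = 1/(-42190 - 199*(1 + 1194)) = 1/(-42190 - 199*1195) = 1/(-42190 - 237805) = 1/(-279995) = -1/279995 ≈ -3.5715e-6)
sqrt(r - 1*13575) = sqrt(-1/279995 - 1*13575) = sqrt(-1/279995 - 13575) = sqrt(-3800932126/279995) = I*sqrt(1064241990619370)/279995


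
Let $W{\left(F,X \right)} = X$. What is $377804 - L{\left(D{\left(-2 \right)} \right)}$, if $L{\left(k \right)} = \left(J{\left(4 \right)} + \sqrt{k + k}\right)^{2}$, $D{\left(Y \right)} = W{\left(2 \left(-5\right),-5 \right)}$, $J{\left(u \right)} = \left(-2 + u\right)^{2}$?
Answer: $377798 - 8 i \sqrt{10} \approx 3.778 \cdot 10^{5} - 25.298 i$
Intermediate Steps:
$D{\left(Y \right)} = -5$
$L{\left(k \right)} = \left(4 + \sqrt{2} \sqrt{k}\right)^{2}$ ($L{\left(k \right)} = \left(\left(-2 + 4\right)^{2} + \sqrt{k + k}\right)^{2} = \left(2^{2} + \sqrt{2 k}\right)^{2} = \left(4 + \sqrt{2} \sqrt{k}\right)^{2}$)
$377804 - L{\left(D{\left(-2 \right)} \right)} = 377804 - \left(4 + \sqrt{2} \sqrt{-5}\right)^{2} = 377804 - \left(4 + \sqrt{2} i \sqrt{5}\right)^{2} = 377804 - \left(4 + i \sqrt{10}\right)^{2}$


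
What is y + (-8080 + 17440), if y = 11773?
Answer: 21133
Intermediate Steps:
y + (-8080 + 17440) = 11773 + (-8080 + 17440) = 11773 + 9360 = 21133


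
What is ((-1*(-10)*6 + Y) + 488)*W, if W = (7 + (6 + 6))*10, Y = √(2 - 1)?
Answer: 104310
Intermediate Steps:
Y = 1 (Y = √1 = 1)
W = 190 (W = (7 + 12)*10 = 19*10 = 190)
((-1*(-10)*6 + Y) + 488)*W = ((-1*(-10)*6 + 1) + 488)*190 = ((10*6 + 1) + 488)*190 = ((60 + 1) + 488)*190 = (61 + 488)*190 = 549*190 = 104310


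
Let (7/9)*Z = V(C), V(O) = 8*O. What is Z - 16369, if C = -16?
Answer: -115735/7 ≈ -16534.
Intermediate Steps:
Z = -1152/7 (Z = 9*(8*(-16))/7 = (9/7)*(-128) = -1152/7 ≈ -164.57)
Z - 16369 = -1152/7 - 16369 = -115735/7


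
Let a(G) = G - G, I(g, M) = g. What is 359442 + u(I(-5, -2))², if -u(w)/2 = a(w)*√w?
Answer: 359442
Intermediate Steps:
a(G) = 0
u(w) = 0 (u(w) = -0*√w = -2*0 = 0)
359442 + u(I(-5, -2))² = 359442 + 0² = 359442 + 0 = 359442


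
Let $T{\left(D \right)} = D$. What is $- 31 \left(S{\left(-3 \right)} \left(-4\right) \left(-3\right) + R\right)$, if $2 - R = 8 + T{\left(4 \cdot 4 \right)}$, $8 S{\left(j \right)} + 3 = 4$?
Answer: $\frac{1271}{2} \approx 635.5$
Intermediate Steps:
$S{\left(j \right)} = \frac{1}{8}$ ($S{\left(j \right)} = - \frac{3}{8} + \frac{1}{8} \cdot 4 = - \frac{3}{8} + \frac{1}{2} = \frac{1}{8}$)
$R = -22$ ($R = 2 - \left(8 + 4 \cdot 4\right) = 2 - \left(8 + 16\right) = 2 - 24 = -22$)
$- 31 \left(S{\left(-3 \right)} \left(-4\right) \left(-3\right) + R\right) = - 31 \left(\frac{1}{8} \left(-4\right) \left(-3\right) - 22\right) = - 31 \left(\left(- \frac{1}{2}\right) \left(-3\right) - 22\right) = - 31 \left(\frac{3}{2} - 22\right) = \left(-31\right) \left(- \frac{41}{2}\right) = \frac{1271}{2}$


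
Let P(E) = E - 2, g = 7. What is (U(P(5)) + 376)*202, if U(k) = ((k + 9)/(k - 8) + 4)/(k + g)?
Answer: 1899608/25 ≈ 75984.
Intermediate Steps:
P(E) = -2 + E
U(k) = (4 + (9 + k)/(-8 + k))/(7 + k) (U(k) = ((k + 9)/(k - 8) + 4)/(k + 7) = ((9 + k)/(-8 + k) + 4)/(7 + k) = (4 + (9 + k)/(-8 + k))/(7 + k))
(U(P(5)) + 376)*202 = ((23 - 5*(-2 + 5))/(56 + (-2 + 5) - (-2 + 5)²) + 376)*202 = ((23 - 5*3)/(56 + 3 - 1*3²) + 376)*202 = ((23 - 15)/(56 + 3 - 1*9) + 376)*202 = (8/(56 + 3 - 9) + 376)*202 = (8/50 + 376)*202 = ((1/50)*8 + 376)*202 = (4/25 + 376)*202 = (9404/25)*202 = 1899608/25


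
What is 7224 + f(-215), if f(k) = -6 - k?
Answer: 7433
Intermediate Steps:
7224 + f(-215) = 7224 + (-6 - 1*(-215)) = 7224 + (-6 + 215) = 7224 + 209 = 7433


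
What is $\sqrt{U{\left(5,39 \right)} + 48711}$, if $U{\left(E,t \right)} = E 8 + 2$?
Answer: $3 \sqrt{5417} \approx 220.8$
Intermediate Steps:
$U{\left(E,t \right)} = 2 + 8 E$ ($U{\left(E,t \right)} = 8 E + 2 = 2 + 8 E$)
$\sqrt{U{\left(5,39 \right)} + 48711} = \sqrt{\left(2 + 8 \cdot 5\right) + 48711} = \sqrt{\left(2 + 40\right) + 48711} = \sqrt{42 + 48711} = \sqrt{48753} = 3 \sqrt{5417}$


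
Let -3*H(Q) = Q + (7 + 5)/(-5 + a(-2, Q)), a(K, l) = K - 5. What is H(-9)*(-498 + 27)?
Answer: -1570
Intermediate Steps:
a(K, l) = -5 + K
H(Q) = 1/3 - Q/3 (H(Q) = -(Q + (7 + 5)/(-5 + (-5 - 2)))/3 = -(Q + 12/(-5 - 7))/3 = -(Q + 12/(-12))/3 = -(Q + 12*(-1/12))/3 = -(Q - 1)/3 = -(-1 + Q)/3 = 1/3 - Q/3)
H(-9)*(-498 + 27) = (1/3 - 1/3*(-9))*(-498 + 27) = (1/3 + 3)*(-471) = (10/3)*(-471) = -1570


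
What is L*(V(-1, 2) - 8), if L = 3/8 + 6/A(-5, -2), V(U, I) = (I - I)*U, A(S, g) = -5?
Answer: 33/5 ≈ 6.6000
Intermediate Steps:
V(U, I) = 0 (V(U, I) = 0*U = 0)
L = -33/40 (L = 3/8 + 6/(-5) = 3*(⅛) + 6*(-⅕) = 3/8 - 6/5 = -33/40 ≈ -0.82500)
L*(V(-1, 2) - 8) = -33*(0 - 8)/40 = -33/40*(-8) = 33/5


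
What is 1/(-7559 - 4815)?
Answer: -1/12374 ≈ -8.0815e-5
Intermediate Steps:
1/(-7559 - 4815) = 1/(-12374) = -1/12374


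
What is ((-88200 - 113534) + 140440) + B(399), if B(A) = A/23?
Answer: -1409363/23 ≈ -61277.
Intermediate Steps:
B(A) = A/23 (B(A) = A*(1/23) = A/23)
((-88200 - 113534) + 140440) + B(399) = ((-88200 - 113534) + 140440) + (1/23)*399 = (-201734 + 140440) + 399/23 = -61294 + 399/23 = -1409363/23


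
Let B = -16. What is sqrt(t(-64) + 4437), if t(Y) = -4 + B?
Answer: sqrt(4417) ≈ 66.460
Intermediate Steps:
t(Y) = -20 (t(Y) = -4 - 16 = -20)
sqrt(t(-64) + 4437) = sqrt(-20 + 4437) = sqrt(4417)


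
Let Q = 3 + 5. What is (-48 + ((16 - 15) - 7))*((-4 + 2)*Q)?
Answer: 864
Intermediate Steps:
Q = 8
(-48 + ((16 - 15) - 7))*((-4 + 2)*Q) = (-48 + ((16 - 15) - 7))*((-4 + 2)*8) = (-48 + (1 - 7))*(-2*8) = (-48 - 6)*(-16) = -54*(-16) = 864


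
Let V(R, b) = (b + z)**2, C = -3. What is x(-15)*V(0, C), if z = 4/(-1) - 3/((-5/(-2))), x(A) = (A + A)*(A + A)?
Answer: 60516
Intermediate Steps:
x(A) = 4*A**2 (x(A) = (2*A)*(2*A) = 4*A**2)
z = -26/5 (z = 4*(-1) - 3/((-5*(-1/2))) = -4 - 3/5/2 = -4 - 3*2/5 = -4 - 6/5 = -26/5 ≈ -5.2000)
V(R, b) = (-26/5 + b)**2 (V(R, b) = (b - 26/5)**2 = (-26/5 + b)**2)
x(-15)*V(0, C) = (4*(-15)**2)*((-26 + 5*(-3))**2/25) = (4*225)*((-26 - 15)**2/25) = 900*((1/25)*(-41)**2) = 900*((1/25)*1681) = 900*(1681/25) = 60516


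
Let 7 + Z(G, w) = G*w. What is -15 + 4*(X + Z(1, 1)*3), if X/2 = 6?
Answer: -39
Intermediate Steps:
Z(G, w) = -7 + G*w
X = 12 (X = 2*6 = 12)
-15 + 4*(X + Z(1, 1)*3) = -15 + 4*(12 + (-7 + 1*1)*3) = -15 + 4*(12 + (-7 + 1)*3) = -15 + 4*(12 - 6*3) = -15 + 4*(12 - 18) = -15 + 4*(-6) = -15 - 24 = -39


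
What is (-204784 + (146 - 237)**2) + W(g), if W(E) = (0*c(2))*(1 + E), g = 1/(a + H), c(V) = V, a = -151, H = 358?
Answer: -196503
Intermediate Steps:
g = 1/207 (g = 1/(-151 + 358) = 1/207 ≈ 0.0048309)
W(E) = 0 (W(E) = (0*2)*(1 + E) = 0*(1 + E) = 0)
(-204784 + (146 - 237)**2) + W(g) = (-204784 + (146 - 237)**2) + 0 = (-204784 + (-91)**2) + 0 = (-204784 + 8281) + 0 = -196503 + 0 = -196503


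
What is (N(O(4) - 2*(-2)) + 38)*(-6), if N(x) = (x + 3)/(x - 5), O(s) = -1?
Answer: -210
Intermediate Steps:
N(x) = (3 + x)/(-5 + x)
(N(O(4) - 2*(-2)) + 38)*(-6) = ((3 + (-1 - 2*(-2)))/(-5 + (-1 - 2*(-2))) + 38)*(-6) = ((3 + (-1 + 4))/(-5 + (-1 + 4)) + 38)*(-6) = ((3 + 3)/(-5 + 3) + 38)*(-6) = (6/(-2) + 38)*(-6) = (-1/2*6 + 38)*(-6) = (-3 + 38)*(-6) = 35*(-6) = -210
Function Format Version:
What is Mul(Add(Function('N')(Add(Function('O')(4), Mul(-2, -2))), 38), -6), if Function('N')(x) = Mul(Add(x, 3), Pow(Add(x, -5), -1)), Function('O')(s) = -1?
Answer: -210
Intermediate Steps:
Function('N')(x) = Mul(Pow(Add(-5, x), -1), Add(3, x)) (Function('N')(x) = Mul(Add(3, x), Pow(Add(-5, x), -1)) = Mul(Pow(Add(-5, x), -1), Add(3, x)))
Mul(Add(Function('N')(Add(Function('O')(4), Mul(-2, -2))), 38), -6) = Mul(Add(Mul(Pow(Add(-5, Add(-1, Mul(-2, -2))), -1), Add(3, Add(-1, Mul(-2, -2)))), 38), -6) = Mul(Add(Mul(Pow(Add(-5, Add(-1, 4)), -1), Add(3, Add(-1, 4))), 38), -6) = Mul(Add(Mul(Pow(Add(-5, 3), -1), Add(3, 3)), 38), -6) = Mul(Add(Mul(Pow(-2, -1), 6), 38), -6) = Mul(Add(Mul(Rational(-1, 2), 6), 38), -6) = Mul(Add(-3, 38), -6) = Mul(35, -6) = -210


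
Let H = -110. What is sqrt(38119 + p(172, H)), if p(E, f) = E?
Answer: 59*sqrt(11) ≈ 195.68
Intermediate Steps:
sqrt(38119 + p(172, H)) = sqrt(38119 + 172) = sqrt(38291) = 59*sqrt(11)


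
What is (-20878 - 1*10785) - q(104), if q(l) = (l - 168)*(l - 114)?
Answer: -32303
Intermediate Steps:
q(l) = (-168 + l)*(-114 + l)
(-20878 - 1*10785) - q(104) = (-20878 - 1*10785) - (19152 + 104**2 - 282*104) = (-20878 - 10785) - (19152 + 10816 - 29328) = -31663 - 1*640 = -31663 - 640 = -32303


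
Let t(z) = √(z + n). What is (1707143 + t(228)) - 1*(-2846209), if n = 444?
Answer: 4553352 + 4*√42 ≈ 4.5534e+6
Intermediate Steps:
t(z) = √(444 + z) (t(z) = √(z + 444) = √(444 + z))
(1707143 + t(228)) - 1*(-2846209) = (1707143 + √(444 + 228)) - 1*(-2846209) = (1707143 + √672) + 2846209 = (1707143 + 4*√42) + 2846209 = 4553352 + 4*√42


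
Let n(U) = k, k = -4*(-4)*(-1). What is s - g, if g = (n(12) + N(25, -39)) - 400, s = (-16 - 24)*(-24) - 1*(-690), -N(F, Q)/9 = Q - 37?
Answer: 1382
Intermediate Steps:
N(F, Q) = 333 - 9*Q (N(F, Q) = -9*(Q - 37) = -9*(-37 + Q) = 333 - 9*Q)
s = 1650 (s = -40*(-24) + 690 = 960 + 690 = 1650)
k = -16 (k = 16*(-1) = -16)
n(U) = -16
g = 268 (g = (-16 + (333 - 9*(-39))) - 400 = (-16 + (333 + 351)) - 400 = (-16 + 684) - 400 = 668 - 400 = 268)
s - g = 1650 - 1*268 = 1650 - 268 = 1382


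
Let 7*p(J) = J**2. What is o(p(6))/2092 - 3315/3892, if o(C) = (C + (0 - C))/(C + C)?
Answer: -3315/3892 ≈ -0.85175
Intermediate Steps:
p(J) = J**2/7
o(C) = 0 (o(C) = (C - C)/((2*C)) = 0*(1/(2*C)) = 0)
o(p(6))/2092 - 3315/3892 = 0/2092 - 3315/3892 = 0*(1/2092) - 3315*1/3892 = 0 - 3315/3892 = -3315/3892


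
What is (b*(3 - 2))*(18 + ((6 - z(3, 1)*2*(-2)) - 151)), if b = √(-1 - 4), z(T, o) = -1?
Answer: -131*I*√5 ≈ -292.92*I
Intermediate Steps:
b = I*√5 (b = √(-5) = I*√5 ≈ 2.2361*I)
(b*(3 - 2))*(18 + ((6 - z(3, 1)*2*(-2)) - 151)) = ((I*√5)*(3 - 2))*(18 + ((6 - (-1*2)*(-2)) - 151)) = ((I*√5)*1)*(18 + ((6 - (-2)*(-2)) - 151)) = (I*√5)*(18 + ((6 - 1*4) - 151)) = (I*√5)*(18 + ((6 - 4) - 151)) = (I*√5)*(18 + (2 - 151)) = (I*√5)*(18 - 149) = (I*√5)*(-131) = -131*I*√5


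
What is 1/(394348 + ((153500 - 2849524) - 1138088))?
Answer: -1/3439764 ≈ -2.9072e-7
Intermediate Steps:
1/(394348 + ((153500 - 2849524) - 1138088)) = 1/(394348 + (-2696024 - 1138088)) = 1/(394348 - 3834112) = 1/(-3439764) = -1/3439764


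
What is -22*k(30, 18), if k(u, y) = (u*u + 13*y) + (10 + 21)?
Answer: -25630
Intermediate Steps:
k(u, y) = 31 + u² + 13*y (k(u, y) = (u² + 13*y) + 31 = 31 + u² + 13*y)
-22*k(30, 18) = -22*(31 + 30² + 13*18) = -22*(31 + 900 + 234) = -22*1165 = -25630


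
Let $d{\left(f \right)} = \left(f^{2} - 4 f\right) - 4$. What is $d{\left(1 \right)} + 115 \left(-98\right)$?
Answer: $-11277$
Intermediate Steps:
$d{\left(f \right)} = -4 + f^{2} - 4 f$
$d{\left(1 \right)} + 115 \left(-98\right) = \left(-4 + 1^{2} - 4\right) + 115 \left(-98\right) = \left(-4 + 1 - 4\right) - 11270 = -7 - 11270 = -11277$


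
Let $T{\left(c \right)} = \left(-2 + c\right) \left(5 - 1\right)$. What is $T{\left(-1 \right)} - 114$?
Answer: $-126$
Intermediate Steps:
$T{\left(c \right)} = -8 + 4 c$ ($T{\left(c \right)} = \left(-2 + c\right) 4 = -8 + 4 c$)
$T{\left(-1 \right)} - 114 = \left(-8 + 4 \left(-1\right)\right) - 114 = \left(-8 - 4\right) - 114 = -12 - 114 = -126$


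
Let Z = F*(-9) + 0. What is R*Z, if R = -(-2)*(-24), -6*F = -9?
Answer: 648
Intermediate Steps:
F = 3/2 (F = -1/6*(-9) = 3/2 ≈ 1.5000)
R = -48 (R = -2*24 = -48)
Z = -27/2 (Z = (3/2)*(-9) + 0 = -27/2 + 0 = -27/2 ≈ -13.500)
R*Z = -48*(-27/2) = 648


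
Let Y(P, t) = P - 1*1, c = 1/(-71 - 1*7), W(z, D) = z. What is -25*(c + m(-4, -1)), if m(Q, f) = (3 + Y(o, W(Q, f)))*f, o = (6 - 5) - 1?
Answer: 3925/78 ≈ 50.320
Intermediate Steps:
c = -1/78 (c = 1/(-71 - 7) = 1/(-78) = -1/78 ≈ -0.012821)
o = 0 (o = 1 - 1 = 0)
Y(P, t) = -1 + P (Y(P, t) = P - 1 = -1 + P)
m(Q, f) = 2*f (m(Q, f) = (3 + (-1 + 0))*f = (3 - 1)*f = 2*f)
-25*(c + m(-4, -1)) = -25*(-1/78 + 2*(-1)) = -25*(-1/78 - 2) = -25*(-157/78) = 3925/78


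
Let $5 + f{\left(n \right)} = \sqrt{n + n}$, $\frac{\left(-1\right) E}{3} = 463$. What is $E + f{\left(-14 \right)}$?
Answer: $-1394 + 2 i \sqrt{7} \approx -1394.0 + 5.2915 i$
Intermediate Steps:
$E = -1389$ ($E = \left(-3\right) 463 = -1389$)
$f{\left(n \right)} = -5 + \sqrt{2} \sqrt{n}$ ($f{\left(n \right)} = -5 + \sqrt{n + n} = -5 + \sqrt{2 n} = -5 + \sqrt{2} \sqrt{n}$)
$E + f{\left(-14 \right)} = -1389 - \left(5 - \sqrt{2} \sqrt{-14}\right) = -1389 - \left(5 - \sqrt{2} i \sqrt{14}\right) = -1389 - \left(5 - 2 i \sqrt{7}\right) = -1394 + 2 i \sqrt{7}$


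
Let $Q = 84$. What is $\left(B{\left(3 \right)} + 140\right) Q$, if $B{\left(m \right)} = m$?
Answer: $12012$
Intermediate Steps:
$\left(B{\left(3 \right)} + 140\right) Q = \left(3 + 140\right) 84 = 143 \cdot 84 = 12012$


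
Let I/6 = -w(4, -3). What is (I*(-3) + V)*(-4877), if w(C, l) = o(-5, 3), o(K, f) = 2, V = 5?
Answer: -199957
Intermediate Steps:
w(C, l) = 2
I = -12 (I = 6*(-1*2) = 6*(-2) = -12)
(I*(-3) + V)*(-4877) = (-12*(-3) + 5)*(-4877) = (36 + 5)*(-4877) = 41*(-4877) = -199957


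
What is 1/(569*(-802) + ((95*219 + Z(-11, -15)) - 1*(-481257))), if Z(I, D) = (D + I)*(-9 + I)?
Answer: 1/46244 ≈ 2.1624e-5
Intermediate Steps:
Z(I, D) = (-9 + I)*(D + I)
1/(569*(-802) + ((95*219 + Z(-11, -15)) - 1*(-481257))) = 1/(569*(-802) + ((95*219 + ((-11)**2 - 9*(-15) - 9*(-11) - 15*(-11))) - 1*(-481257))) = 1/(-456338 + ((20805 + (121 + 135 + 99 + 165)) + 481257)) = 1/(-456338 + ((20805 + 520) + 481257)) = 1/(-456338 + (21325 + 481257)) = 1/(-456338 + 502582) = 1/46244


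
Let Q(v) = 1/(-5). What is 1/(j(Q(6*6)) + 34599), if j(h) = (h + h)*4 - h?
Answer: 5/172988 ≈ 2.8904e-5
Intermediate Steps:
Q(v) = -⅕
j(h) = 7*h (j(h) = (2*h)*4 - h = 8*h - h = 7*h)
1/(j(Q(6*6)) + 34599) = 1/(7*(-⅕) + 34599) = 1/(-7/5 + 34599) = 1/(172988/5) = 5/172988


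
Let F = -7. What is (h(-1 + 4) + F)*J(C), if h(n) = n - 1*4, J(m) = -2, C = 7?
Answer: 16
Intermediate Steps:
h(n) = -4 + n (h(n) = n - 4 = -4 + n)
(h(-1 + 4) + F)*J(C) = ((-4 + (-1 + 4)) - 7)*(-2) = ((-4 + 3) - 7)*(-2) = (-1 - 7)*(-2) = -8*(-2) = 16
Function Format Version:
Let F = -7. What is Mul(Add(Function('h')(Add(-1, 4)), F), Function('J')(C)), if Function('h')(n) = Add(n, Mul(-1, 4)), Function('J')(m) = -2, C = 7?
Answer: 16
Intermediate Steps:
Function('h')(n) = Add(-4, n) (Function('h')(n) = Add(n, -4) = Add(-4, n))
Mul(Add(Function('h')(Add(-1, 4)), F), Function('J')(C)) = Mul(Add(Add(-4, Add(-1, 4)), -7), -2) = Mul(Add(Add(-4, 3), -7), -2) = Mul(Add(-1, -7), -2) = Mul(-8, -2) = 16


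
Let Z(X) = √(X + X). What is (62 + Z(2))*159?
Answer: 10176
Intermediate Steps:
Z(X) = √2*√X (Z(X) = √(2*X) = √2*√X)
(62 + Z(2))*159 = (62 + √2*√2)*159 = (62 + 2)*159 = 64*159 = 10176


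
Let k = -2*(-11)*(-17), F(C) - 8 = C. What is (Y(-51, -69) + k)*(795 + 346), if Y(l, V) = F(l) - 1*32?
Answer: -512309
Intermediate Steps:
F(C) = 8 + C
k = -374 (k = 22*(-17) = -374)
Y(l, V) = -24 + l (Y(l, V) = (8 + l) - 1*32 = (8 + l) - 32 = -24 + l)
(Y(-51, -69) + k)*(795 + 346) = ((-24 - 51) - 374)*(795 + 346) = (-75 - 374)*1141 = -449*1141 = -512309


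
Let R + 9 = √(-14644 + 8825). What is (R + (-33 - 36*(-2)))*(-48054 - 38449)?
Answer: -2595090 - 1989569*I*√11 ≈ -2.5951e+6 - 6.5987e+6*I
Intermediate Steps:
R = -9 + 23*I*√11 (R = -9 + √(-14644 + 8825) = -9 + √(-5819) = -9 + 23*I*√11 ≈ -9.0 + 76.282*I)
(R + (-33 - 36*(-2)))*(-48054 - 38449) = ((-9 + 23*I*√11) + (-33 - 36*(-2)))*(-48054 - 38449) = ((-9 + 23*I*√11) + (-33 + 72))*(-86503) = ((-9 + 23*I*√11) + 39)*(-86503) = (30 + 23*I*√11)*(-86503) = -2595090 - 1989569*I*√11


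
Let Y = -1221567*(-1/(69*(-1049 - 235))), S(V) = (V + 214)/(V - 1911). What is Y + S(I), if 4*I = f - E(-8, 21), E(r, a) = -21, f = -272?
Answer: -646524803/46631028 ≈ -13.865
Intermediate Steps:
I = -251/4 (I = (-272 - 1*(-21))/4 = (-272 + 21)/4 = (1/4)*(-251) = -251/4 ≈ -62.750)
S(V) = (214 + V)/(-1911 + V)
Y = -407189/29532 (Y = -1221567/((-69*(-1284))) = -1221567/88596 = -1221567*1/88596 = -407189/29532 ≈ -13.788)
Y + S(I) = -407189/29532 + (214 - 251/4)/(-1911 - 251/4) = -407189/29532 + (605/4)/(-7895/4) = -407189/29532 - 4/7895*605/4 = -407189/29532 - 121/1579 = -646524803/46631028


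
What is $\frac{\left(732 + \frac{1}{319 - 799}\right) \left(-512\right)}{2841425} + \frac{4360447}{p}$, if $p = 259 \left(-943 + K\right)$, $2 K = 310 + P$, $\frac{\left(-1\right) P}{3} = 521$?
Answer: $- \frac{53752425286142}{4950174356625} \approx -10.859$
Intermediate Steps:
$P = -1563$ ($P = \left(-3\right) 521 = -1563$)
$K = - \frac{1253}{2}$ ($K = \frac{310 - 1563}{2} = \frac{1}{2} \left(-1253\right) = - \frac{1253}{2} \approx -626.5$)
$p = - \frac{813001}{2}$ ($p = 259 \left(-943 - \frac{1253}{2}\right) = 259 \left(- \frac{3139}{2}\right) = - \frac{813001}{2} \approx -4.065 \cdot 10^{5}$)
$\frac{\left(732 + \frac{1}{319 - 799}\right) \left(-512\right)}{2841425} + \frac{4360447}{p} = \frac{\left(732 + \frac{1}{319 - 799}\right) \left(-512\right)}{2841425} + \frac{4360447}{- \frac{813001}{2}} = \left(732 + \frac{1}{-480}\right) \left(-512\right) \frac{1}{2841425} + 4360447 \left(- \frac{2}{813001}\right) = \left(732 - \frac{1}{480}\right) \left(-512\right) \frac{1}{2841425} - \frac{1245842}{116143} = \frac{351359}{480} \left(-512\right) \frac{1}{2841425} - \frac{1245842}{116143} = \left(- \frac{5621744}{15}\right) \frac{1}{2841425} - \frac{1245842}{116143} = - \frac{5621744}{42621375} - \frac{1245842}{116143} = - \frac{53752425286142}{4950174356625}$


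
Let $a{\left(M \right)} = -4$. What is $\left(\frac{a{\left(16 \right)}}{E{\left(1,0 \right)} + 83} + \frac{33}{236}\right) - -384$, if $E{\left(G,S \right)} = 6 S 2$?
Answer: $\frac{7523587}{19588} \approx 384.09$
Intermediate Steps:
$E{\left(G,S \right)} = 12 S$
$\left(\frac{a{\left(16 \right)}}{E{\left(1,0 \right)} + 83} + \frac{33}{236}\right) - -384 = \left(- \frac{4}{12 \cdot 0 + 83} + \frac{33}{236}\right) - -384 = \left(- \frac{4}{0 + 83} + 33 \cdot \frac{1}{236}\right) + 384 = \left(- \frac{4}{83} + \frac{33}{236}\right) + 384 = \frac{1795}{19588} + 384 = \frac{7523587}{19588}$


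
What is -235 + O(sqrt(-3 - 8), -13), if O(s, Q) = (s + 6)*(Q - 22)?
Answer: -445 - 35*I*sqrt(11) ≈ -445.0 - 116.08*I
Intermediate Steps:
O(s, Q) = (-22 + Q)*(6 + s) (O(s, Q) = (6 + s)*(-22 + Q) = (-22 + Q)*(6 + s))
-235 + O(sqrt(-3 - 8), -13) = -235 + (-132 - 22*sqrt(-3 - 8) + 6*(-13) - 13*sqrt(-3 - 8)) = -235 + (-132 - 22*I*sqrt(11) - 78 - 13*I*sqrt(11)) = -235 + (-210 - 35*I*sqrt(11)) = -445 - 35*I*sqrt(11)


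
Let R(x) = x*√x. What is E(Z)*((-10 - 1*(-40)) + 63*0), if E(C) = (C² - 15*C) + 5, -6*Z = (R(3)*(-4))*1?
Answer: 510 - 900*√3 ≈ -1048.8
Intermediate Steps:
R(x) = x^(3/2)
Z = 2*√3 (Z = -3^(3/2)*(-4)/6 = -(3*√3)*(-4)/6 = -(-12*√3)/6 = -(-2)*√3 = 2*√3 ≈ 3.4641)
E(C) = 5 + C² - 15*C
E(Z)*((-10 - 1*(-40)) + 63*0) = (5 + (2*√3)² - 30*√3)*((-10 - 1*(-40)) + 63*0) = (5 + 12 - 30*√3)*((-10 + 40) + 0) = (17 - 30*√3)*(30 + 0) = (17 - 30*√3)*30 = 510 - 900*√3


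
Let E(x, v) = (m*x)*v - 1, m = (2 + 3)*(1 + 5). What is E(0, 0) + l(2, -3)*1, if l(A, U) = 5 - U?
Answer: 7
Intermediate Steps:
m = 30 (m = 5*6 = 30)
E(x, v) = -1 + 30*v*x (E(x, v) = (30*x)*v - 1 = 30*v*x - 1 = -1 + 30*v*x)
E(0, 0) + l(2, -3)*1 = (-1 + 30*0*0) + (5 - 1*(-3))*1 = (-1 + 0) + (5 + 3)*1 = -1 + 8*1 = -1 + 8 = 7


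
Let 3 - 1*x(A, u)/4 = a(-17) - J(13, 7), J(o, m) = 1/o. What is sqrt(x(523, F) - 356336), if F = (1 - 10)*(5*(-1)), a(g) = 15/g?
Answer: 2*I*sqrt(4350758269)/221 ≈ 596.93*I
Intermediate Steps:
F = 45 (F = -9*(-5) = 45)
x(A, u) = 3500/221 (x(A, u) = 12 - 4*(15/(-17) - 1/13) = 12 - 4*(15*(-1/17) - 1*1/13) = 12 - 4*(-15/17 - 1/13) = 12 - 4*(-212/221) = 12 + 848/221 = 3500/221)
sqrt(x(523, F) - 356336) = sqrt(3500/221 - 356336) = sqrt(-78746756/221) = 2*I*sqrt(4350758269)/221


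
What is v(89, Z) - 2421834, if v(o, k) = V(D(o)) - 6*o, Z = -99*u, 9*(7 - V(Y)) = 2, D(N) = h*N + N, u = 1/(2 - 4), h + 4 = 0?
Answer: -21801251/9 ≈ -2.4224e+6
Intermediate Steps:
h = -4 (h = -4 + 0 = -4)
u = -½ (u = 1/(-2) = -½ ≈ -0.50000)
D(N) = -3*N (D(N) = -4*N + N = -3*N)
V(Y) = 61/9 (V(Y) = 7 - ⅑*2 = 7 - 2/9 = 61/9)
Z = 99/2 (Z = -99*(-½) = 99/2 ≈ 49.500)
v(o, k) = 61/9 - 6*o
v(89, Z) - 2421834 = (61/9 - 6*89) - 2421834 = (61/9 - 534) - 2421834 = -4745/9 - 2421834 = -21801251/9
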